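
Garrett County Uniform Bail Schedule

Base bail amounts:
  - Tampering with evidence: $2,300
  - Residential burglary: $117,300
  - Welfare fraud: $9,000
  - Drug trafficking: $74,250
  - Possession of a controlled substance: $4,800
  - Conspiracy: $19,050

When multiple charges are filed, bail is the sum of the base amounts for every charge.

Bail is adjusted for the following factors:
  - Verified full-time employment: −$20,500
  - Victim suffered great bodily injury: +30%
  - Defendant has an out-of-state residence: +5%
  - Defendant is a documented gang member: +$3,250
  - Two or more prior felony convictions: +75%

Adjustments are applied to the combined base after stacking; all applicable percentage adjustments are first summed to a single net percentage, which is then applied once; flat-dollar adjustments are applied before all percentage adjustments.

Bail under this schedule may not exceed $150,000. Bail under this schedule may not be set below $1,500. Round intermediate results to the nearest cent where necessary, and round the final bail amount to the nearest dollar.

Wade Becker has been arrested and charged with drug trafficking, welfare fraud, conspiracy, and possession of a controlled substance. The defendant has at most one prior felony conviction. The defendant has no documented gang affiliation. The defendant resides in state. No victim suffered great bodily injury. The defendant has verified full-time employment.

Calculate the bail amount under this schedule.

Base amounts from the schedule: drug trafficking $74,250; welfare fraud $9,000; conspiracy $19,050; possession of a controlled substance $4,800.
Stacking rule: sum of all bases. $74,250 + $9,000 + $19,050 + $4,800 = $107,100.
Verified full-time employment (−$20,500 flat): $107,100 − $20,500 = $86,600.
$86,600 is within the $150,000 maximum.
$86,600 is at or above the $1,500 minimum.

$86,600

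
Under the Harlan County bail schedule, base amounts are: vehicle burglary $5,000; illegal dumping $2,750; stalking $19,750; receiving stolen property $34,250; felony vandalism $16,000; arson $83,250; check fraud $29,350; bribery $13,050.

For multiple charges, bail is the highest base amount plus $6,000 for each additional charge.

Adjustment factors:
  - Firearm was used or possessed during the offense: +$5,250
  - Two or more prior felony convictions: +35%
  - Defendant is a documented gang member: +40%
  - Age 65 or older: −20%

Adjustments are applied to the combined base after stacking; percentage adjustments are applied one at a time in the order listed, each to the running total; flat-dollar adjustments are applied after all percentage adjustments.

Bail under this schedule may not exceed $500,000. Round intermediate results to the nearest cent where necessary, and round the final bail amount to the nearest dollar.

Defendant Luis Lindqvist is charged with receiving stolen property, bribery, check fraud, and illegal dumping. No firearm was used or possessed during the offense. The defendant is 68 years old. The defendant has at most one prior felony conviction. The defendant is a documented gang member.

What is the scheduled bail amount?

$58,520

Base amounts from the schedule: receiving stolen property $34,250; bribery $13,050; check fraud $29,350; illegal dumping $2,750.
Stacking rule: highest base plus $6,000 per additional charge. Highest is receiving stolen property at $34,250; 3 additional charges → +$18,000. Combined base = $52,250.
Defendant is a documented gang member (+40%): $52,250 × 1.4 = $73,150.
Age 65 or older (−20%): $73,150 × 0.8 = $58,520.
$58,520 is within the $500,000 maximum.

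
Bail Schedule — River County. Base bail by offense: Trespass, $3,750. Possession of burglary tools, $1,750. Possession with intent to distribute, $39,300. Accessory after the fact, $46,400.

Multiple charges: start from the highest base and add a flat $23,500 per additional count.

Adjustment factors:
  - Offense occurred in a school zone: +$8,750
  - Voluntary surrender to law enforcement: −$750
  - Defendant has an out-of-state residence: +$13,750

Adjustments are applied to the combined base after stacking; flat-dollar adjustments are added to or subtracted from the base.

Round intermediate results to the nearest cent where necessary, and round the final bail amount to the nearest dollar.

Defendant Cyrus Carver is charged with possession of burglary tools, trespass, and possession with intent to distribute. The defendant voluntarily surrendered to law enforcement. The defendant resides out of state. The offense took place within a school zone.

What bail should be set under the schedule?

Base amounts from the schedule: possession of burglary tools $1,750; trespass $3,750; possession with intent to distribute $39,300.
Stacking rule: highest base plus $23,500 per additional charge. Highest is possession with intent to distribute at $39,300; 2 additional charges → +$47,000. Combined base = $86,300.
Offense occurred in a school zone (+$8,750 flat): $86,300 + $8,750 = $95,050.
Voluntary surrender to law enforcement (−$750 flat): $95,050 − $750 = $94,300.
Defendant has an out-of-state residence (+$13,750 flat): $94,300 + $13,750 = $108,050.

$108,050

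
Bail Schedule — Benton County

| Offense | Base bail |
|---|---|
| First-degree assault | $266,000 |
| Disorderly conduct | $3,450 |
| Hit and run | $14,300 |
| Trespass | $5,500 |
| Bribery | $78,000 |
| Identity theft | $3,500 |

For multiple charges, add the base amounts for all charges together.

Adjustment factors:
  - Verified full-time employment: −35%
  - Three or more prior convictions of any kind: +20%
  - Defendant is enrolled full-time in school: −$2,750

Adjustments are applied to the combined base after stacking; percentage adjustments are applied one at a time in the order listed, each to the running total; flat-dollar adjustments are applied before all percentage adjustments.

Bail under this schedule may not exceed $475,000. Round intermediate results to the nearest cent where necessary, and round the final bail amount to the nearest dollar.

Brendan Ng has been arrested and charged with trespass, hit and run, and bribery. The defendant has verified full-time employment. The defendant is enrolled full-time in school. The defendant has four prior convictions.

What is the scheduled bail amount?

$74,139

Base amounts from the schedule: trespass $5,500; hit and run $14,300; bribery $78,000.
Stacking rule: sum of all bases. $5,500 + $14,300 + $78,000 = $97,800.
Defendant is enrolled full-time in school (−$2,750 flat): $97,800 − $2,750 = $95,050.
Verified full-time employment (−35%): $95,050 × 0.65 = $61,782.50.
Three or more prior convictions of any kind (+20%): $61,782.50 × 1.2 = $74,139.
$74,139 is within the $475,000 maximum.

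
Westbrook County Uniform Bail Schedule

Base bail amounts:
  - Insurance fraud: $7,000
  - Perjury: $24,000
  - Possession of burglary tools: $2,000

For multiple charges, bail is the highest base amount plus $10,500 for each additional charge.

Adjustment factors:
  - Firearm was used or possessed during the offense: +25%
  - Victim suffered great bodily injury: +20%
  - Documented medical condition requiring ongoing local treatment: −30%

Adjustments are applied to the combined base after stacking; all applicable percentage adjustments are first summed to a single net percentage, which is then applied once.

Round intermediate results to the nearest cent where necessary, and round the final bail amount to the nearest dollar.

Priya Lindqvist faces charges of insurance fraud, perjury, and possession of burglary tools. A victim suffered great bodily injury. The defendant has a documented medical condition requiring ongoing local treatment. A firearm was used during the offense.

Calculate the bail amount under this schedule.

$51,750

Base amounts from the schedule: insurance fraud $7,000; perjury $24,000; possession of burglary tools $2,000.
Stacking rule: highest base plus $10,500 per additional charge. Highest is perjury at $24,000; 2 additional charges → +$21,000. Combined base = $45,000.
Net percentage adjustment: +25% +20% −30% = +15%. $45,000 × 1.15 = $51,750.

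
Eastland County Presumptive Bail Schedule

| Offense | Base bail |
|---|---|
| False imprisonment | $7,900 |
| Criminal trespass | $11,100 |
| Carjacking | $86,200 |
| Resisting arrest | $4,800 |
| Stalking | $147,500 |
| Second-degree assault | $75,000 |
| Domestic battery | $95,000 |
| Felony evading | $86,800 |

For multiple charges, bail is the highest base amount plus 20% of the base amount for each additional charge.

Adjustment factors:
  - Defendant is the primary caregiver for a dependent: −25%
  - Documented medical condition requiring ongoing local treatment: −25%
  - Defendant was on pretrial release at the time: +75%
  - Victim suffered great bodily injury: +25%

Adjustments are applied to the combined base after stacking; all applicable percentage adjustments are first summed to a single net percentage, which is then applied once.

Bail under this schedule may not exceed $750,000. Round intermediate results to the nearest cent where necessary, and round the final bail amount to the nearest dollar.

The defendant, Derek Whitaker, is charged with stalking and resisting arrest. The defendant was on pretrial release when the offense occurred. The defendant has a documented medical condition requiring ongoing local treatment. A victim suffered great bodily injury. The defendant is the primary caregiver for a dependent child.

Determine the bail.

Base amounts from the schedule: stalking $147,500; resisting arrest $4,800.
Stacking rule: highest base plus 20% of each additional charge. Highest is stalking at $147,500. Additional: $4,800 × 20% = $960. Combined base = $147,500 + $960 = $148,460.
Net percentage adjustment: −25% −25% +75% +25% = +50%. $148,460 × 1.5 = $222,690.
$222,690 is within the $750,000 maximum.

$222,690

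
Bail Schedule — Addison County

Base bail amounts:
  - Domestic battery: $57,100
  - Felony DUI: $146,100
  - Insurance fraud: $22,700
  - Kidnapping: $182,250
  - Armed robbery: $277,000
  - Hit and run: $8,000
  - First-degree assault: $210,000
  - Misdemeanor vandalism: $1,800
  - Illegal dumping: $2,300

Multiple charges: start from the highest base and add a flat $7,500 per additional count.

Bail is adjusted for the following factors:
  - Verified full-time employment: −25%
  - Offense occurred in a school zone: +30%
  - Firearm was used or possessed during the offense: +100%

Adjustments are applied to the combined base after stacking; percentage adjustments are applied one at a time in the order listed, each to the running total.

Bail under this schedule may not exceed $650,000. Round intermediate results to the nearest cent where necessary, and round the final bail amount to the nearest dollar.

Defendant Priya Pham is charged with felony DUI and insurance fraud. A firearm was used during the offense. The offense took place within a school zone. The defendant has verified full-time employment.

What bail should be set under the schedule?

$299,520

Base amounts from the schedule: felony DUI $146,100; insurance fraud $22,700.
Stacking rule: highest base plus $7,500 per additional charge. Highest is felony DUI at $146,100; 1 additional charge → +$7,500. Combined base = $153,600.
Verified full-time employment (−25%): $153,600 × 0.75 = $115,200.
Offense occurred in a school zone (+30%): $115,200 × 1.3 = $149,760.
Firearm was used or possessed during the offense (+100%): $149,760 × 2 = $299,520.
$299,520 is within the $650,000 maximum.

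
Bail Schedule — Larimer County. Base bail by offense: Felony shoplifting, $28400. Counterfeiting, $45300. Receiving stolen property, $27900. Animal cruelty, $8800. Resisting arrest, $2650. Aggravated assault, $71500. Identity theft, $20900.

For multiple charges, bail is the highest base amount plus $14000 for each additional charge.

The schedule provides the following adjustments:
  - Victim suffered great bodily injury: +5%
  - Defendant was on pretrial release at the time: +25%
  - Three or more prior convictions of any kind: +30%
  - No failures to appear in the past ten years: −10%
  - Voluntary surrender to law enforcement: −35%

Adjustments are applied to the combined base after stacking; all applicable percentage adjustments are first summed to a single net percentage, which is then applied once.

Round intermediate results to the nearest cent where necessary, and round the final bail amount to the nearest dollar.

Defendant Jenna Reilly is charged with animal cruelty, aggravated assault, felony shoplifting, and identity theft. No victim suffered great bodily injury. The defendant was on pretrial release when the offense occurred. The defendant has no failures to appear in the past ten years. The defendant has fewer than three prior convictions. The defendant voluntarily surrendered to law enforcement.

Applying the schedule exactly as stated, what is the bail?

$90800

Base amounts from the schedule: animal cruelty $8800; aggravated assault $71500; felony shoplifting $28400; identity theft $20900.
Stacking rule: highest base plus $14000 per additional charge. Highest is aggravated assault at $71500; 3 additional charges → +$42000. Combined base = $113500.
Net percentage adjustment: +25% −10% −35% = −20%. $113500 × 0.8 = $90800.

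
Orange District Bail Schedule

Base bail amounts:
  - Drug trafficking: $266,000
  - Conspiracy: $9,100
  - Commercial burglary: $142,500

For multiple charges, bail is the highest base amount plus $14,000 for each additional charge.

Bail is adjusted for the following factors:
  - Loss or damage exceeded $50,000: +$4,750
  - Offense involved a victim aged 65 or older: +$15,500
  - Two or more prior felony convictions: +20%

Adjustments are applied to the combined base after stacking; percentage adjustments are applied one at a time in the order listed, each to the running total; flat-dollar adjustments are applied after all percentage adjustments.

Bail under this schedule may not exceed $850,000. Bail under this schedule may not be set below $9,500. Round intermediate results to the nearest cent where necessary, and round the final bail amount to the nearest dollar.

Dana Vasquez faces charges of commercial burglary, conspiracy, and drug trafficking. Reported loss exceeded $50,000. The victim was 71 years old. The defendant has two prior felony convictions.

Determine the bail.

$373,050

Base amounts from the schedule: commercial burglary $142,500; conspiracy $9,100; drug trafficking $266,000.
Stacking rule: highest base plus $14,000 per additional charge. Highest is drug trafficking at $266,000; 2 additional charges → +$28,000. Combined base = $294,000.
Two or more prior felony convictions (+20%): $294,000 × 1.2 = $352,800.
Loss or damage exceeded $50,000 (+$4,750 flat): $352,800 + $4,750 = $357,550.
Offense involved a victim aged 65 or older (+$15,500 flat): $357,550 + $15,500 = $373,050.
$373,050 is within the $850,000 maximum.
$373,050 is at or above the $9,500 minimum.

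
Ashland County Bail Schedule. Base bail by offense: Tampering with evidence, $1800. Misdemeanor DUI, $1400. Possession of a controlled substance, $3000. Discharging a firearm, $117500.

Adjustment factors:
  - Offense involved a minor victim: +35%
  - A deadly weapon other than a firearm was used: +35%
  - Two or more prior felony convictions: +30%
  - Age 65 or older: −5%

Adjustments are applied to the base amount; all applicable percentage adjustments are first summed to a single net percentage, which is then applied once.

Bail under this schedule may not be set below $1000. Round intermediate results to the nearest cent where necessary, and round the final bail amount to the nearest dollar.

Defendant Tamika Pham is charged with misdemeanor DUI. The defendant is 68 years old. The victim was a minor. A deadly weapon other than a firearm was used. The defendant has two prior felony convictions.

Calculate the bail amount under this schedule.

Base amounts from the schedule: misdemeanor DUI $1400.
Single charge. Combined base = $1400.
Net percentage adjustment: +35% +35% +30% −5% = +95%. $1400 × 1.95 = $2730.
$2730 is at or above the $1000 minimum.

$2730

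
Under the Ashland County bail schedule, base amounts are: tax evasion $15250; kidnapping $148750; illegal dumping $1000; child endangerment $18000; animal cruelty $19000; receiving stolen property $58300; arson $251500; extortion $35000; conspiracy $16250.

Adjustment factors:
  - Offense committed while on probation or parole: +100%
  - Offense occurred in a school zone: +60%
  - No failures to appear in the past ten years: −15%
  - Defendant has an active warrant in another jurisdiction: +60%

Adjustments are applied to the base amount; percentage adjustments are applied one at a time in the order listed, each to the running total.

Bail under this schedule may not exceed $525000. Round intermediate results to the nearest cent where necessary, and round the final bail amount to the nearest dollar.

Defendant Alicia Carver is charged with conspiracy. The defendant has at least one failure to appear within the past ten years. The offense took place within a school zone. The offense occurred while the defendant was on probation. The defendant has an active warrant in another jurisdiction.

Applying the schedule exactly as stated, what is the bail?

Base amounts from the schedule: conspiracy $16250.
Single charge. Combined base = $16250.
Offense committed while on probation or parole (+100%): $16250 × 2 = $32500.
Offense occurred in a school zone (+60%): $32500 × 1.6 = $52000.
Defendant has an active warrant in another jurisdiction (+60%): $52000 × 1.6 = $83200.
$83200 is within the $525000 maximum.

$83200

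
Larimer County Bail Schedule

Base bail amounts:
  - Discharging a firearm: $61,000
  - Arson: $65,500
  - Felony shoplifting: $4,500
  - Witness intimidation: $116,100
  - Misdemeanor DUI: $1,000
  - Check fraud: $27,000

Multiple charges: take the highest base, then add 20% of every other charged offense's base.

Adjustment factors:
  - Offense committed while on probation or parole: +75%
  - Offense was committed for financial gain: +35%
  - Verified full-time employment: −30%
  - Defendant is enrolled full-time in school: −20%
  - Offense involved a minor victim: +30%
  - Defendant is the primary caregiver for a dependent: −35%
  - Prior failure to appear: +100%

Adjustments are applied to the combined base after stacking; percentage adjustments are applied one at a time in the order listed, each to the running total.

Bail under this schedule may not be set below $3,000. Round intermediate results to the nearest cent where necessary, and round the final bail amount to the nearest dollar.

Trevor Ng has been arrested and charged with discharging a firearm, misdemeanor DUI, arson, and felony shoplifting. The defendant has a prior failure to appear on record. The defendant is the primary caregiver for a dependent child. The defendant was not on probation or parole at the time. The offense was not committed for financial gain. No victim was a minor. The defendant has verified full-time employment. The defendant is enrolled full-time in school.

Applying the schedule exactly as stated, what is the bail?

$57,366

Base amounts from the schedule: discharging a firearm $61,000; misdemeanor DUI $1,000; arson $65,500; felony shoplifting $4,500.
Stacking rule: highest base plus 20% of each additional charge. Highest is arson at $65,500. Additional: $61,000 × 20% = $12,200; $1,000 × 20% = $200; $4,500 × 20% = $900. Combined base = $65,500 + $13,300 = $78,800.
Verified full-time employment (−30%): $78,800 × 0.7 = $55,160.
Defendant is enrolled full-time in school (−20%): $55,160 × 0.8 = $44,128.
Defendant is the primary caregiver for a dependent (−35%): $44,128 × 0.65 = $28,683.20.
Prior failure to appear (+100%): $28,683.20 × 2 = $57,366.40.
$57,366.40 is at or above the $3,000 minimum.
Rounded to the nearest dollar: $57,366.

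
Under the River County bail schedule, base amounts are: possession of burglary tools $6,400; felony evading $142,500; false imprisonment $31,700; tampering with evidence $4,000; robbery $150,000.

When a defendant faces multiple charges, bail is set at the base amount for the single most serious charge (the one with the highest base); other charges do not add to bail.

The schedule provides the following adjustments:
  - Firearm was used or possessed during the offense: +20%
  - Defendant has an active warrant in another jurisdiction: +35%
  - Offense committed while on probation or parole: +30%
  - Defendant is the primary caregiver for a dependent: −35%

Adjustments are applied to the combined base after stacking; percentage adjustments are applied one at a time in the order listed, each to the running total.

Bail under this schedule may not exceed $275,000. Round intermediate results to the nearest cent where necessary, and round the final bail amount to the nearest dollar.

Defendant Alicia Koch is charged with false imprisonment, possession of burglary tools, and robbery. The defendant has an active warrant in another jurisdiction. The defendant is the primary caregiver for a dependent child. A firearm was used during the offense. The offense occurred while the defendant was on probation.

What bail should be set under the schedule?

$205,335

Base amounts from the schedule: false imprisonment $31,700; possession of burglary tools $6,400; robbery $150,000.
Stacking rule: use the highest base only. Highest is robbery at $150,000. Combined base = $150,000.
Firearm was used or possessed during the offense (+20%): $150,000 × 1.2 = $180,000.
Defendant has an active warrant in another jurisdiction (+35%): $180,000 × 1.35 = $243,000.
Offense committed while on probation or parole (+30%): $243,000 × 1.3 = $315,900.
Defendant is the primary caregiver for a dependent (−35%): $315,900 × 0.65 = $205,335.
$205,335 is within the $275,000 maximum.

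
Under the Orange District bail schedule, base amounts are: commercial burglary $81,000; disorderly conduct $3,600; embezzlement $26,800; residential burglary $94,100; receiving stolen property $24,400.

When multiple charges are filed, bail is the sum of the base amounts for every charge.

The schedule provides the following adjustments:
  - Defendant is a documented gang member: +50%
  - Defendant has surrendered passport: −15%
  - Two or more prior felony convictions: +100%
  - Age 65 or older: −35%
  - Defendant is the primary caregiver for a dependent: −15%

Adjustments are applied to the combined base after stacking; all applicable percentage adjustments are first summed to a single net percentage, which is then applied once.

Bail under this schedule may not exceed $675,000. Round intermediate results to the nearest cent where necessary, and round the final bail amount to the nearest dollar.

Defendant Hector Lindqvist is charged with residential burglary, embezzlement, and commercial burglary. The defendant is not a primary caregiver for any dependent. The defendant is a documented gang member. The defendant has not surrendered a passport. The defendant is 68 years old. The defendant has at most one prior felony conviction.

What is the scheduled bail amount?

$232,185

Base amounts from the schedule: residential burglary $94,100; embezzlement $26,800; commercial burglary $81,000.
Stacking rule: sum of all bases. $94,100 + $26,800 + $81,000 = $201,900.
Net percentage adjustment: +50% −35% = +15%. $201,900 × 1.15 = $232,185.
$232,185 is within the $675,000 maximum.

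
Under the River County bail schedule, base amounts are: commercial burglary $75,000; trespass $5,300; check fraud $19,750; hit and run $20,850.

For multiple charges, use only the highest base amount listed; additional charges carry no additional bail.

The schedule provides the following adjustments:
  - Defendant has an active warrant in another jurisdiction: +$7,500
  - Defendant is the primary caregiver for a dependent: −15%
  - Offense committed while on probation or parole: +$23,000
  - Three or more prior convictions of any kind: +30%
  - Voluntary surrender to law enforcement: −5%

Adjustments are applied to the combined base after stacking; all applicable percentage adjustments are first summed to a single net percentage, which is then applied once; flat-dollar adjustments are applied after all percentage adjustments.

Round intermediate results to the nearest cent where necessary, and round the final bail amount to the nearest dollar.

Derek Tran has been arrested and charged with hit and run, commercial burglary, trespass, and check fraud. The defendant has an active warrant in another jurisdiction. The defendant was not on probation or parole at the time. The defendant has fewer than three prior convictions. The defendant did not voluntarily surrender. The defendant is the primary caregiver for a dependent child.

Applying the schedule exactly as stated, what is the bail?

Base amounts from the schedule: hit and run $20,850; commercial burglary $75,000; trespass $5,300; check fraud $19,750.
Stacking rule: use the highest base only. Highest is commercial burglary at $75,000. Combined base = $75,000.
Defendant is the primary caregiver for a dependent (−15%): $75,000 × 0.85 = $63,750.
Defendant has an active warrant in another jurisdiction (+$7,500 flat): $63,750 + $7,500 = $71,250.

$71,250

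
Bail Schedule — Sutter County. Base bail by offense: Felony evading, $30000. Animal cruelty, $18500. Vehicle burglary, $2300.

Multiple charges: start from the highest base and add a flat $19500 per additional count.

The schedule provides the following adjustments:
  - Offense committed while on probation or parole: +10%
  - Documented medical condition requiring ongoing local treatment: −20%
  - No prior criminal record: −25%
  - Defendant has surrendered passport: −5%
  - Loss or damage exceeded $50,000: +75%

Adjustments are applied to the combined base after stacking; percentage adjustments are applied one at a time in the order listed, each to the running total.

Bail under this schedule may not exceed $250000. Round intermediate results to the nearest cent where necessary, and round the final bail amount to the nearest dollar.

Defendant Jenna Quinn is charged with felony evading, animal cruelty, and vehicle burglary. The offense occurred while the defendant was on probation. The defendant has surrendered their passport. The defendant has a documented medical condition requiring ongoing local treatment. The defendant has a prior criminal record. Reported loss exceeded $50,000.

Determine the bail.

Base amounts from the schedule: felony evading $30000; animal cruelty $18500; vehicle burglary $2300.
Stacking rule: highest base plus $19500 per additional charge. Highest is felony evading at $30000; 2 additional charges → +$39000. Combined base = $69000.
Offense committed while on probation or parole (+10%): $69000 × 1.1 = $75900.
Documented medical condition requiring ongoing local treatment (−20%): $75900 × 0.8 = $60720.
Defendant has surrendered passport (−5%): $60720 × 0.95 = $57684.
Loss or damage exceeded $50,000 (+75%): $57684 × 1.75 = $100947.
$100947 is within the $250000 maximum.

$100947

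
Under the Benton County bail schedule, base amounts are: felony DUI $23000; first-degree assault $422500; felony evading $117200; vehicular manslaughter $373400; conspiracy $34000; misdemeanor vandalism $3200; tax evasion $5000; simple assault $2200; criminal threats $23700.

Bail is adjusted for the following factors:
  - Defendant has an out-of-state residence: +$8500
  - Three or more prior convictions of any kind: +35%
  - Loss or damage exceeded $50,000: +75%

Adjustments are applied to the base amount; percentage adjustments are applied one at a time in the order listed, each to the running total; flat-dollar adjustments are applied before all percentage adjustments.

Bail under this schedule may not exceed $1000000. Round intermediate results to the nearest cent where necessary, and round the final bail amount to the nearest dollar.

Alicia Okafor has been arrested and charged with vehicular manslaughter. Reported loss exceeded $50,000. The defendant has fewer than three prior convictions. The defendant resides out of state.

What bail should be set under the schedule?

$668325

Base amounts from the schedule: vehicular manslaughter $373400.
Single charge. Combined base = $373400.
Defendant has an out-of-state residence (+$8500 flat): $373400 + $8500 = $381900.
Loss or damage exceeded $50,000 (+75%): $381900 × 1.75 = $668325.
$668325 is within the $1000000 maximum.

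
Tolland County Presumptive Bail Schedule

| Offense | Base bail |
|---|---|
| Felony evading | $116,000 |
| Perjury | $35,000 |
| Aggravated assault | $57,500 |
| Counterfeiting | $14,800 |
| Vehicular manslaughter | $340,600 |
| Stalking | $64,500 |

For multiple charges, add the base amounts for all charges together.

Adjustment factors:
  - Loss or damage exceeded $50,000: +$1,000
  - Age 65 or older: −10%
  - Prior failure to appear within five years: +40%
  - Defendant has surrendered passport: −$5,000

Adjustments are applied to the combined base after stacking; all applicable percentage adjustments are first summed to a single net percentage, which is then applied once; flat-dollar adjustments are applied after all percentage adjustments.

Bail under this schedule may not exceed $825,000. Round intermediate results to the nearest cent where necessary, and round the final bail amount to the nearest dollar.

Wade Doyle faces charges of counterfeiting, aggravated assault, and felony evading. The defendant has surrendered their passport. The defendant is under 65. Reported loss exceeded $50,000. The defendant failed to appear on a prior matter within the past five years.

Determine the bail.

Base amounts from the schedule: counterfeiting $14,800; aggravated assault $57,500; felony evading $116,000.
Stacking rule: sum of all bases. $14,800 + $57,500 + $116,000 = $188,300.
Prior failure to appear within five years (+40%): $188,300 × 1.4 = $263,620.
Loss or damage exceeded $50,000 (+$1,000 flat): $263,620 + $1,000 = $264,620.
Defendant has surrendered passport (−$5,000 flat): $264,620 − $5,000 = $259,620.
$259,620 is within the $825,000 maximum.

$259,620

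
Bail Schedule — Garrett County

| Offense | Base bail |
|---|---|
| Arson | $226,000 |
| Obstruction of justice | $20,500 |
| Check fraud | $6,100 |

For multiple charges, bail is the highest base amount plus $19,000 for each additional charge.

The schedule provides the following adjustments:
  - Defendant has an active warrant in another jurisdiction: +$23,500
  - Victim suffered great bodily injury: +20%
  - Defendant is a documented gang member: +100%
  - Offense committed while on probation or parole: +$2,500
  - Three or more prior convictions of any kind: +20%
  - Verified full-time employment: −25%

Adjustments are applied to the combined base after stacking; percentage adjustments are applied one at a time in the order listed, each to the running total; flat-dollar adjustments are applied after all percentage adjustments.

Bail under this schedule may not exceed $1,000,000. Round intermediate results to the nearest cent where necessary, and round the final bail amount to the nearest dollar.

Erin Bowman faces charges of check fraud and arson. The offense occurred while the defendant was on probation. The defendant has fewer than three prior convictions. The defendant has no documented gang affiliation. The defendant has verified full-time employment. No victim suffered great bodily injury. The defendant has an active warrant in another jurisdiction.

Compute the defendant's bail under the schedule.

$209,750

Base amounts from the schedule: check fraud $6,100; arson $226,000.
Stacking rule: highest base plus $19,000 per additional charge. Highest is arson at $226,000; 1 additional charge → +$19,000. Combined base = $245,000.
Verified full-time employment (−25%): $245,000 × 0.75 = $183,750.
Defendant has an active warrant in another jurisdiction (+$23,500 flat): $183,750 + $23,500 = $207,250.
Offense committed while on probation or parole (+$2,500 flat): $207,250 + $2,500 = $209,750.
$209,750 is within the $1,000,000 maximum.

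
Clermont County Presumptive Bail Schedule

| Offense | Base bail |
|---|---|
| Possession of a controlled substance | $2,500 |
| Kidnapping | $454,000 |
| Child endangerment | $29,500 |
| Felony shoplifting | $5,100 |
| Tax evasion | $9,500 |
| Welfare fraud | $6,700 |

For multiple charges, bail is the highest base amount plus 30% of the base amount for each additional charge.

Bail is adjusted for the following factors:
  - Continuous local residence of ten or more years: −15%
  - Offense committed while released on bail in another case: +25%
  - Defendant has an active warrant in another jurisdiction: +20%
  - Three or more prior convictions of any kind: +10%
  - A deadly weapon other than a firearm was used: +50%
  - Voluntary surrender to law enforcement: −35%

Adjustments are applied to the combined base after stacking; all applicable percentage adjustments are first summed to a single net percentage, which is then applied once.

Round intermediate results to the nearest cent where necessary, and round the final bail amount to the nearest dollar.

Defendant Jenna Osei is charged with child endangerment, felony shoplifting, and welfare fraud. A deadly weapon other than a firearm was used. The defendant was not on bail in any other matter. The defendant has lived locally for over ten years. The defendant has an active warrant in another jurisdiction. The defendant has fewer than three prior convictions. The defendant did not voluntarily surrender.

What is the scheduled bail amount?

Base amounts from the schedule: child endangerment $29,500; felony shoplifting $5,100; welfare fraud $6,700.
Stacking rule: highest base plus 30% of each additional charge. Highest is child endangerment at $29,500. Additional: $5,100 × 30% = $1,530; $6,700 × 30% = $2,010. Combined base = $29,500 + $3,540 = $33,040.
Net percentage adjustment: −15% +20% +50% = +55%. $33,040 × 1.55 = $51,212.

$51,212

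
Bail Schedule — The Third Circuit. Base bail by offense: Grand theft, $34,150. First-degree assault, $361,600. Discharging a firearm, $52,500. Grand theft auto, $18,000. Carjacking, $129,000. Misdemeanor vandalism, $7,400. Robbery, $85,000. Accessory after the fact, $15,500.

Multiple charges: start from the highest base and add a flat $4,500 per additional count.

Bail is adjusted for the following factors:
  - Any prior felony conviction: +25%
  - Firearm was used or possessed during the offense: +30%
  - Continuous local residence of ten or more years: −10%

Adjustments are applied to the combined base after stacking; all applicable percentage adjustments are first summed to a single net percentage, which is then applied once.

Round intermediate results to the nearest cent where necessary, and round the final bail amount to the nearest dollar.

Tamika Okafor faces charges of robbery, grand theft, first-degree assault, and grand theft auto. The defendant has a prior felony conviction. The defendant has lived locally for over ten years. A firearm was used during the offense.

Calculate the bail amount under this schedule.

Base amounts from the schedule: robbery $85,000; grand theft $34,150; first-degree assault $361,600; grand theft auto $18,000.
Stacking rule: highest base plus $4,500 per additional charge. Highest is first-degree assault at $361,600; 3 additional charges → +$13,500. Combined base = $375,100.
Net percentage adjustment: +25% +30% −10% = +45%. $375,100 × 1.45 = $543,895.

$543,895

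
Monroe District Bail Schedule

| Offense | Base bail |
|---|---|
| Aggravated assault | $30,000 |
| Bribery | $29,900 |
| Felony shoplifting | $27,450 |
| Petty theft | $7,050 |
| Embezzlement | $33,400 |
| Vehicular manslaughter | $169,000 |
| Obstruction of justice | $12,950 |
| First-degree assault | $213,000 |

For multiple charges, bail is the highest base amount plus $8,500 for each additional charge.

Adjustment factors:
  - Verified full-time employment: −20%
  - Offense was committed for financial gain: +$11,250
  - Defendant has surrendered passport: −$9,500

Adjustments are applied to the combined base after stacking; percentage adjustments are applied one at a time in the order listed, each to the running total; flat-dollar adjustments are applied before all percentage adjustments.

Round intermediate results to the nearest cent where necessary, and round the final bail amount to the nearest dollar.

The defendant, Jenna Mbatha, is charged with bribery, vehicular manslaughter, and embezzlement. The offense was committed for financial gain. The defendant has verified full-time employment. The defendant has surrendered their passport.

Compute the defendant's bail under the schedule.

$150,200

Base amounts from the schedule: bribery $29,900; vehicular manslaughter $169,000; embezzlement $33,400.
Stacking rule: highest base plus $8,500 per additional charge. Highest is vehicular manslaughter at $169,000; 2 additional charges → +$17,000. Combined base = $186,000.
Offense was committed for financial gain (+$11,250 flat): $186,000 + $11,250 = $197,250.
Defendant has surrendered passport (−$9,500 flat): $197,250 − $9,500 = $187,750.
Verified full-time employment (−20%): $187,750 × 0.8 = $150,200.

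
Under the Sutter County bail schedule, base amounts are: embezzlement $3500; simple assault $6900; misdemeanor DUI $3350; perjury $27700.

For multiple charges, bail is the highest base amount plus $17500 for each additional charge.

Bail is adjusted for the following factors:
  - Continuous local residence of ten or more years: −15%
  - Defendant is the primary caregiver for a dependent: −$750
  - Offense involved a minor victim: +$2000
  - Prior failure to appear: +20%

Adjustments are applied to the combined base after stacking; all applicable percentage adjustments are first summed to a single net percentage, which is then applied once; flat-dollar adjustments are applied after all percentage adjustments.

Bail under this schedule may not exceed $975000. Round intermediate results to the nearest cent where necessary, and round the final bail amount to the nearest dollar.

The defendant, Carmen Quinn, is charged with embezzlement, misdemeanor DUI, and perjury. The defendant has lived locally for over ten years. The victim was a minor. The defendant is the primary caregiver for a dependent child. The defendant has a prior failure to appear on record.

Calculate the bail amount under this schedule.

$67085

Base amounts from the schedule: embezzlement $3500; misdemeanor DUI $3350; perjury $27700.
Stacking rule: highest base plus $17500 per additional charge. Highest is perjury at $27700; 2 additional charges → +$35000. Combined base = $62700.
Net percentage adjustment: −15% +20% = +5%. $62700 × 1.05 = $65835.
Defendant is the primary caregiver for a dependent (−$750 flat): $65835 − $750 = $65085.
Offense involved a minor victim (+$2000 flat): $65085 + $2000 = $67085.
$67085 is within the $975000 maximum.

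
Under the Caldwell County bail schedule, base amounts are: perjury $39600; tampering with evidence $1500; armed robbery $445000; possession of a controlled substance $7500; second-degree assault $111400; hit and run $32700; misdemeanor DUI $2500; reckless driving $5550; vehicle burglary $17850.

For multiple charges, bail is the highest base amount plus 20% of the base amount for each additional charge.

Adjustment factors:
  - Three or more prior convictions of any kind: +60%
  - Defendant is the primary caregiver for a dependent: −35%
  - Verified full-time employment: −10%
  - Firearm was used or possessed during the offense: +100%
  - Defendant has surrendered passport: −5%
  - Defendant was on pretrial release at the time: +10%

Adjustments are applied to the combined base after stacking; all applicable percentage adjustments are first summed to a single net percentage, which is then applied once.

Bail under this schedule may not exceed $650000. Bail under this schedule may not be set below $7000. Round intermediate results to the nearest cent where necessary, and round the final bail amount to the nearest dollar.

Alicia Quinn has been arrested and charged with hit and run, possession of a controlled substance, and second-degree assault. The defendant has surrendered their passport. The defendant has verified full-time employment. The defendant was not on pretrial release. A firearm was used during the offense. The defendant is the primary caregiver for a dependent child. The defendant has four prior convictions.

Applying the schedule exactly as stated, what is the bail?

Base amounts from the schedule: hit and run $32700; possession of a controlled substance $7500; second-degree assault $111400.
Stacking rule: highest base plus 20% of each additional charge. Highest is second-degree assault at $111400. Additional: $32700 × 20% = $6540; $7500 × 20% = $1500. Combined base = $111400 + $8040 = $119440.
Net percentage adjustment: +60% −35% −10% +100% −5% = +110%. $119440 × 2.1 = $250824.
$250824 is within the $650000 maximum.
$250824 is at or above the $7000 minimum.

$250824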